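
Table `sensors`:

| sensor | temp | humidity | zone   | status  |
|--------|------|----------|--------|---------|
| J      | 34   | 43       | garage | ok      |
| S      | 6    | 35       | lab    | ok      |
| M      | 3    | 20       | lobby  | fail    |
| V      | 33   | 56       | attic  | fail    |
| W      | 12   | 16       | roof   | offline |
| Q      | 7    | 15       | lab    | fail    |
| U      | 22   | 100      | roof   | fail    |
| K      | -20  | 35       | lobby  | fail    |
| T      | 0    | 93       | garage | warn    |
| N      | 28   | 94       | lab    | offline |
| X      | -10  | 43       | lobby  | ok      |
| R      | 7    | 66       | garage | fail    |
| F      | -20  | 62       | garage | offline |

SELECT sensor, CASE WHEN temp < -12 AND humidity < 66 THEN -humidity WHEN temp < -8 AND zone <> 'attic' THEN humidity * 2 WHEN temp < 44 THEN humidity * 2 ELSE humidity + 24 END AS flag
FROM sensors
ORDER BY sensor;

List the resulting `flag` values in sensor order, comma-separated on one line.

sensor=F: temp < -12 AND humidity < 66 → -62
sensor=J: temp < 44 → 86
sensor=K: temp < -12 AND humidity < 66 → -35
sensor=M: temp < 44 → 40
sensor=N: temp < 44 → 188
sensor=Q: temp < 44 → 30
sensor=R: temp < 44 → 132
sensor=S: temp < 44 → 70
sensor=T: temp < 44 → 186
sensor=U: temp < 44 → 200
sensor=V: temp < 44 → 112
sensor=W: temp < 44 → 32
sensor=X: temp < -8 AND zone <> 'attic' → 86

-62, 86, -35, 40, 188, 30, 132, 70, 186, 200, 112, 32, 86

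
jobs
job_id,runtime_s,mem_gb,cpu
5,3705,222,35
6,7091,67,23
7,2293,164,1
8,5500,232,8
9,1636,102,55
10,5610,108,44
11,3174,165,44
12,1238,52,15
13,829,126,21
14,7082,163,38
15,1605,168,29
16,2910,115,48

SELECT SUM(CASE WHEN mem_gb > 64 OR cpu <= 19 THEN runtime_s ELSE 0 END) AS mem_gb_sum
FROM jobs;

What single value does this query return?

42673

job_id=5: ✓ → 3705
job_id=6: ✓ → 7091
job_id=7: ✓ → 2293
job_id=8: ✓ → 5500
job_id=9: ✓ → 1636
job_id=10: ✓ → 5610
job_id=11: ✓ → 3174
job_id=12: ✓ → 1238
job_id=13: ✓ → 829
job_id=14: ✓ → 7082
job_id=15: ✓ → 1605
job_id=16: ✓ → 2910
mem_gb_sum = 3705 + 7091 + 2293 + 5500 + 1636 + 5610 + 3174 + 1238 + 829 + 7082 + 1605 + 2910 = 42673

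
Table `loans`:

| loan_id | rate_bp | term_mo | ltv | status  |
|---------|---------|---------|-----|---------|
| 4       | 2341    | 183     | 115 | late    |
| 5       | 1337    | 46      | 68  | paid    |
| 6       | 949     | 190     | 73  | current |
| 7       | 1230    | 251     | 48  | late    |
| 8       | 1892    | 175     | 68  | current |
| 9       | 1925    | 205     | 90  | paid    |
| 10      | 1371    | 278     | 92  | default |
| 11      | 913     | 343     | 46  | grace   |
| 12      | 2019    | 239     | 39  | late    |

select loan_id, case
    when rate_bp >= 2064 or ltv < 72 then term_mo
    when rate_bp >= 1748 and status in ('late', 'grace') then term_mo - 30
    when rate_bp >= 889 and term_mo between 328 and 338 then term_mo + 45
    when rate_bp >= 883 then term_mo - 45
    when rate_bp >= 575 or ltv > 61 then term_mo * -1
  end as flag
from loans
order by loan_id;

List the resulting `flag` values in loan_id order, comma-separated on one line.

loan_id=4: rate_bp >= 2064 or ltv < 72 → 183
loan_id=5: rate_bp >= 2064 or ltv < 72 → 46
loan_id=6: rate_bp >= 883 → 145
loan_id=7: rate_bp >= 2064 or ltv < 72 → 251
loan_id=8: rate_bp >= 2064 or ltv < 72 → 175
loan_id=9: rate_bp >= 883 → 160
loan_id=10: rate_bp >= 883 → 233
loan_id=11: rate_bp >= 2064 or ltv < 72 → 343
loan_id=12: rate_bp >= 2064 or ltv < 72 → 239

183, 46, 145, 251, 175, 160, 233, 343, 239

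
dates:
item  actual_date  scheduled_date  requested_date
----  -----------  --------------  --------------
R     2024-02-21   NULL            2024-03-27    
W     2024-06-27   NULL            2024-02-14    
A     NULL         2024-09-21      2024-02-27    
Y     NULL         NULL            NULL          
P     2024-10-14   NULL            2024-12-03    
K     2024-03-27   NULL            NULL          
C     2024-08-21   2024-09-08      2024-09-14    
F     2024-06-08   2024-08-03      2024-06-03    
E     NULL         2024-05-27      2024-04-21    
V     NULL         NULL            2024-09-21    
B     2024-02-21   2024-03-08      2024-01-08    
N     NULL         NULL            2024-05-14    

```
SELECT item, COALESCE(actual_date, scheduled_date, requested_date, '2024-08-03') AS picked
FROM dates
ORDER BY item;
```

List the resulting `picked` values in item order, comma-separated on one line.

2024-09-21, 2024-02-21, 2024-08-21, 2024-05-27, 2024-06-08, 2024-03-27, 2024-05-14, 2024-10-14, 2024-02-21, 2024-09-21, 2024-06-27, 2024-08-03

item=A: actual_date=NULL, scheduled_date=2024-09-21 → 2024-09-21
item=B: actual_date=2024-02-21 → 2024-02-21
item=C: actual_date=2024-08-21 → 2024-08-21
item=E: actual_date=NULL, scheduled_date=2024-05-27 → 2024-05-27
item=F: actual_date=2024-06-08 → 2024-06-08
item=K: actual_date=2024-03-27 → 2024-03-27
item=N: actual_date=NULL, scheduled_date=NULL, requested_date=2024-05-14 → 2024-05-14
item=P: actual_date=2024-10-14 → 2024-10-14
item=R: actual_date=2024-02-21 → 2024-02-21
item=V: actual_date=NULL, scheduled_date=NULL, requested_date=2024-09-21 → 2024-09-21
item=W: actual_date=2024-06-27 → 2024-06-27
item=Y: actual_date=NULL, scheduled_date=NULL, requested_date=NULL, → literal 2024-08-03 → 2024-08-03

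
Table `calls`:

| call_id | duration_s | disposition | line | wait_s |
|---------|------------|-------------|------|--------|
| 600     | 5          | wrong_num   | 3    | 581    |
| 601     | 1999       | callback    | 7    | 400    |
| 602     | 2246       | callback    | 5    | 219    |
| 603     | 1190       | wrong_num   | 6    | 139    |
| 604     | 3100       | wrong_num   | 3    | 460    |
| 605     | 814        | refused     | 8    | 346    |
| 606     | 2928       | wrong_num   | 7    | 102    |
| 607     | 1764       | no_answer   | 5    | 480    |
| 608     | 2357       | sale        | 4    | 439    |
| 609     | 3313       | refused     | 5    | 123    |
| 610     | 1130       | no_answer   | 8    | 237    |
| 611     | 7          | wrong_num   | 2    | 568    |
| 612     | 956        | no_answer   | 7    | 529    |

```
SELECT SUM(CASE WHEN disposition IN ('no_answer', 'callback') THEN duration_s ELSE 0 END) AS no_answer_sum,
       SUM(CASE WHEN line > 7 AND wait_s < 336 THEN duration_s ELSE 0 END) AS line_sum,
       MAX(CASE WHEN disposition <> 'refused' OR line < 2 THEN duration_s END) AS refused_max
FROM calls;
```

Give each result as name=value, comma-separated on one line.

[no_answer_sum: disposition IN ('no_answer', 'callback')]
call_id=600: ✗
call_id=601: ✓ → 1999
call_id=602: ✓ → 2246
call_id=603: ✗
call_id=604: ✗
call_id=605: ✗
call_id=606: ✗
call_id=607: ✓ → 1764
call_id=608: ✗
call_id=609: ✗
call_id=610: ✓ → 1130
call_id=611: ✗
call_id=612: ✓ → 956
no_answer_sum = 1999 + 2246 + 1764 + 1130 + 956 = 8095
—
[line_sum: line > 7 AND wait_s < 336]
call_id=600: ✗
call_id=601: ✗
call_id=602: ✗
call_id=603: ✗
call_id=604: ✗
call_id=605: ✗
call_id=606: ✗
call_id=607: ✗
call_id=608: ✗
call_id=609: ✗
call_id=610: ✓ → 1130
call_id=611: ✗
call_id=612: ✗
line_sum = 1130
—
[refused_max: disposition <> 'refused' OR line < 2]
call_id=600: ✓ → 5
call_id=601: ✓ → 1999
call_id=602: ✓ → 2246
call_id=603: ✓ → 1190
call_id=604: ✓ → 3100
call_id=605: ✗
call_id=606: ✓ → 2928
call_id=607: ✓ → 1764
call_id=608: ✓ → 2357
call_id=609: ✗
call_id=610: ✓ → 1130
call_id=611: ✓ → 7
call_id=612: ✓ → 956
refused_max = MAX(5, 1999, 2246, 1190, 3100, 2928, 1764, 2357, 1130, 7, 956) = 3100

no_answer_sum=8095, line_sum=1130, refused_max=3100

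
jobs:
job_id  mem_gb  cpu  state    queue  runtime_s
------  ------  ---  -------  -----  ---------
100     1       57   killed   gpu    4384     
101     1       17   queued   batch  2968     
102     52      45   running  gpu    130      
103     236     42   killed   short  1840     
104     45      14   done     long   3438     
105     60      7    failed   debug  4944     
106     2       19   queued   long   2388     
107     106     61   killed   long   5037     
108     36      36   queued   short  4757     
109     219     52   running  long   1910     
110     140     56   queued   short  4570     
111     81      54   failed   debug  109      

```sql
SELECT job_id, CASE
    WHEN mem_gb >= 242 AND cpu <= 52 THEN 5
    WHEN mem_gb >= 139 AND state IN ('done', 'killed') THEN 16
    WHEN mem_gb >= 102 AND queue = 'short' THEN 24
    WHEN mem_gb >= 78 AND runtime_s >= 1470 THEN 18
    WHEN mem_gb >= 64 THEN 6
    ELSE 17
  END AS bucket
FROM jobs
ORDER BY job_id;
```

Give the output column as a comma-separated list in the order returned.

job_id=100: ELSE → 17
job_id=101: ELSE → 17
job_id=102: ELSE → 17
job_id=103: mem_gb >= 139 AND state IN ('done', 'killed') → 16
job_id=104: ELSE → 17
job_id=105: ELSE → 17
job_id=106: ELSE → 17
job_id=107: mem_gb >= 78 AND runtime_s >= 1470 → 18
job_id=108: ELSE → 17
job_id=109: mem_gb >= 78 AND runtime_s >= 1470 → 18
job_id=110: mem_gb >= 102 AND queue = 'short' → 24
job_id=111: mem_gb >= 64 → 6

17, 17, 17, 16, 17, 17, 17, 18, 17, 18, 24, 6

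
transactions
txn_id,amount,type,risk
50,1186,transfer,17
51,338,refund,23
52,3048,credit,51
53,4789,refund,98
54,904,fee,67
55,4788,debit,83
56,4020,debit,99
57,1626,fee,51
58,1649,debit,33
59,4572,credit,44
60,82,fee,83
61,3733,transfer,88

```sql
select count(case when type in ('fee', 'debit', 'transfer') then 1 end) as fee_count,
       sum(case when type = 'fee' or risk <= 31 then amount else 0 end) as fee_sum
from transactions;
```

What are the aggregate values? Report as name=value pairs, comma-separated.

[fee_count: type in ('fee', 'debit', 'transfer')]
txn_id=50: ✓ → 1
txn_id=51: ✗
txn_id=52: ✗
txn_id=53: ✗
txn_id=54: ✓ → 1
txn_id=55: ✓ → 1
txn_id=56: ✓ → 1
txn_id=57: ✓ → 1
txn_id=58: ✓ → 1
txn_id=59: ✗
txn_id=60: ✓ → 1
txn_id=61: ✓ → 1
fee_count = COUNT(1, 1, 1, 1, 1, 1, 1, 1) = 8
—
[fee_sum: type = 'fee' or risk <= 31]
txn_id=50: ✓ → 1186
txn_id=51: ✓ → 338
txn_id=52: ✗
txn_id=53: ✗
txn_id=54: ✓ → 904
txn_id=55: ✗
txn_id=56: ✗
txn_id=57: ✓ → 1626
txn_id=58: ✗
txn_id=59: ✗
txn_id=60: ✓ → 82
txn_id=61: ✗
fee_sum = 1186 + 338 + 904 + 1626 + 82 = 4136

fee_count=8, fee_sum=4136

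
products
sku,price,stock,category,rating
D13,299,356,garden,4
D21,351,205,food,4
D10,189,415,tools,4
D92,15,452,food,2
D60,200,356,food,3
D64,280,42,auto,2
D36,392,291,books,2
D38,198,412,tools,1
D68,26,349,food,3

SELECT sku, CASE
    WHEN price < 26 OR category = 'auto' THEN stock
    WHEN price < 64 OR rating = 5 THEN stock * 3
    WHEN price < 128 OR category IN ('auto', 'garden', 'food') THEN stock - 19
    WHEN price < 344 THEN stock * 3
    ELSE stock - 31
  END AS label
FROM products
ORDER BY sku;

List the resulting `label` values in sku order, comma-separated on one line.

sku=D10: price < 344 → 1245
sku=D13: price < 128 OR category IN ('auto', 'garden', 'food') → 337
sku=D21: price < 128 OR category IN ('auto', 'garden', 'food') → 186
sku=D36: ELSE → 260
sku=D38: price < 344 → 1236
sku=D60: price < 128 OR category IN ('auto', 'garden', 'food') → 337
sku=D64: price < 26 OR category = 'auto' → 42
sku=D68: price < 64 OR rating = 5 → 1047
sku=D92: price < 26 OR category = 'auto' → 452

1245, 337, 186, 260, 1236, 337, 42, 1047, 452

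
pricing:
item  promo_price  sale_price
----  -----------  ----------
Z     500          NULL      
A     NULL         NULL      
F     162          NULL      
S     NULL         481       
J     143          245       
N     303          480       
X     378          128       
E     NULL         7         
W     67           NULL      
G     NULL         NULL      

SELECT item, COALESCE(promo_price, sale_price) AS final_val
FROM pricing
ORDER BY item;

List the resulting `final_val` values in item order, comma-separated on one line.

item=A: promo_price=NULL, sale_price=NULL (all NULL) → NULL
item=E: promo_price=NULL, sale_price=7 → 7
item=F: promo_price=162 → 162
item=G: promo_price=NULL, sale_price=NULL (all NULL) → NULL
item=J: promo_price=143 → 143
item=N: promo_price=303 → 303
item=S: promo_price=NULL, sale_price=481 → 481
item=W: promo_price=67 → 67
item=X: promo_price=378 → 378
item=Z: promo_price=500 → 500

NULL, 7, 162, NULL, 143, 303, 481, 67, 378, 500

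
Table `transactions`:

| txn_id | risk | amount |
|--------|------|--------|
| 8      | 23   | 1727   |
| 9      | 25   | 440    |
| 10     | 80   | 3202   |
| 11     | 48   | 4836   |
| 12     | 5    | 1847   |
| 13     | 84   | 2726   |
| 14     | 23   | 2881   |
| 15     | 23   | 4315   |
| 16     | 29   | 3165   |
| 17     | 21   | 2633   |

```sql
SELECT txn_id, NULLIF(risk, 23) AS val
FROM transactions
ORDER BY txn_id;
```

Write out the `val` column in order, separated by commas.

txn_id=8: risk=23 vs 23: equal → NULL
txn_id=9: risk=25 vs 23: differ → 25
txn_id=10: risk=80 vs 23: differ → 80
txn_id=11: risk=48 vs 23: differ → 48
txn_id=12: risk=5 vs 23: differ → 5
txn_id=13: risk=84 vs 23: differ → 84
txn_id=14: risk=23 vs 23: equal → NULL
txn_id=15: risk=23 vs 23: equal → NULL
txn_id=16: risk=29 vs 23: differ → 29
txn_id=17: risk=21 vs 23: differ → 21

NULL, 25, 80, 48, 5, 84, NULL, NULL, 29, 21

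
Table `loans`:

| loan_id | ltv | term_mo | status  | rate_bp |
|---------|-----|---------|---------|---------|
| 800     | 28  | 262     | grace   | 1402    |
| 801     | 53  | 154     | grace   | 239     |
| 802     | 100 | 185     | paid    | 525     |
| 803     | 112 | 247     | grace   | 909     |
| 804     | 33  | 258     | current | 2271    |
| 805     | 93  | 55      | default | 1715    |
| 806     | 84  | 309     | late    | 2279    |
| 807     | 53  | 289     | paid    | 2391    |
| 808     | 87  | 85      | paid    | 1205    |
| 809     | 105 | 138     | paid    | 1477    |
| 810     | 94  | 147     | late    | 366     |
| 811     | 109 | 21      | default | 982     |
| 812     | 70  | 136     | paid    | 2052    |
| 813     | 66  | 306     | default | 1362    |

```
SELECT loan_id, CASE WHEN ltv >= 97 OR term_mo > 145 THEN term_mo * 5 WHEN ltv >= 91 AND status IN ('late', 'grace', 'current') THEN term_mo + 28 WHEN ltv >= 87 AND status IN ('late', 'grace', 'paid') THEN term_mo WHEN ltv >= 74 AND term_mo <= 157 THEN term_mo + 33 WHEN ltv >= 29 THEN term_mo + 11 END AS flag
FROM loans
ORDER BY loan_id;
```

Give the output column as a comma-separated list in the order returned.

loan_id=800: ltv >= 97 OR term_mo > 145 → 1310
loan_id=801: ltv >= 97 OR term_mo > 145 → 770
loan_id=802: ltv >= 97 OR term_mo > 145 → 925
loan_id=803: ltv >= 97 OR term_mo > 145 → 1235
loan_id=804: ltv >= 97 OR term_mo > 145 → 1290
loan_id=805: ltv >= 74 AND term_mo <= 157 → 88
loan_id=806: ltv >= 97 OR term_mo > 145 → 1545
loan_id=807: ltv >= 97 OR term_mo > 145 → 1445
loan_id=808: ltv >= 87 AND status IN ('late', 'grace', 'paid') → 85
loan_id=809: ltv >= 97 OR term_mo > 145 → 690
loan_id=810: ltv >= 97 OR term_mo > 145 → 735
loan_id=811: ltv >= 97 OR term_mo > 145 → 105
loan_id=812: ltv >= 29 → 147
loan_id=813: ltv >= 97 OR term_mo > 145 → 1530

1310, 770, 925, 1235, 1290, 88, 1545, 1445, 85, 690, 735, 105, 147, 1530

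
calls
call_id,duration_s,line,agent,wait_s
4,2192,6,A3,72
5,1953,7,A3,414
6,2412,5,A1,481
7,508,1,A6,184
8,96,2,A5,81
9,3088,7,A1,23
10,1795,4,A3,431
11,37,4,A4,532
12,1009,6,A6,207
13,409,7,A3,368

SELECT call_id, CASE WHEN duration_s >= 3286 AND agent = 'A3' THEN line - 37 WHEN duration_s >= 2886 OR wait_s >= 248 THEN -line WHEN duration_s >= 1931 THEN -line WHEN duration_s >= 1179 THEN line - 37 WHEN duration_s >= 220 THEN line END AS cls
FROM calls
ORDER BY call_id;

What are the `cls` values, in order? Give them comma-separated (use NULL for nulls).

call_id=4: duration_s >= 1931 → -6
call_id=5: duration_s >= 2886 OR wait_s >= 248 → -7
call_id=6: duration_s >= 2886 OR wait_s >= 248 → -5
call_id=7: duration_s >= 220 → 1
call_id=8: (no match → NULL) → NULL
call_id=9: duration_s >= 2886 OR wait_s >= 248 → -7
call_id=10: duration_s >= 2886 OR wait_s >= 248 → -4
call_id=11: duration_s >= 2886 OR wait_s >= 248 → -4
call_id=12: duration_s >= 220 → 6
call_id=13: duration_s >= 2886 OR wait_s >= 248 → -7

-6, -7, -5, 1, NULL, -7, -4, -4, 6, -7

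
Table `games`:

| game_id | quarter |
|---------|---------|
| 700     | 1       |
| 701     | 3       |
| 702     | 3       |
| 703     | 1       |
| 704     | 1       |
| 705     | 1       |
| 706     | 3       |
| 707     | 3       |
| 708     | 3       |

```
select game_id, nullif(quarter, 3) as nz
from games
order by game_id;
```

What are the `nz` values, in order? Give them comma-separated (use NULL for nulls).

1, NULL, NULL, 1, 1, 1, NULL, NULL, NULL

game_id=700: quarter=1 vs 3: differ → 1
game_id=701: quarter=3 vs 3: equal → NULL
game_id=702: quarter=3 vs 3: equal → NULL
game_id=703: quarter=1 vs 3: differ → 1
game_id=704: quarter=1 vs 3: differ → 1
game_id=705: quarter=1 vs 3: differ → 1
game_id=706: quarter=3 vs 3: equal → NULL
game_id=707: quarter=3 vs 3: equal → NULL
game_id=708: quarter=3 vs 3: equal → NULL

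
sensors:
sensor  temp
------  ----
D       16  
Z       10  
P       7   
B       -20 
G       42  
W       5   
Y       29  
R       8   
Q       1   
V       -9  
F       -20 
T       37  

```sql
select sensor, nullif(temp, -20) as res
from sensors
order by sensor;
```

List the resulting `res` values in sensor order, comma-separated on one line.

sensor=B: temp=-20 vs -20: equal → NULL
sensor=D: temp=16 vs -20: differ → 16
sensor=F: temp=-20 vs -20: equal → NULL
sensor=G: temp=42 vs -20: differ → 42
sensor=P: temp=7 vs -20: differ → 7
sensor=Q: temp=1 vs -20: differ → 1
sensor=R: temp=8 vs -20: differ → 8
sensor=T: temp=37 vs -20: differ → 37
sensor=V: temp=-9 vs -20: differ → -9
sensor=W: temp=5 vs -20: differ → 5
sensor=Y: temp=29 vs -20: differ → 29
sensor=Z: temp=10 vs -20: differ → 10

NULL, 16, NULL, 42, 7, 1, 8, 37, -9, 5, 29, 10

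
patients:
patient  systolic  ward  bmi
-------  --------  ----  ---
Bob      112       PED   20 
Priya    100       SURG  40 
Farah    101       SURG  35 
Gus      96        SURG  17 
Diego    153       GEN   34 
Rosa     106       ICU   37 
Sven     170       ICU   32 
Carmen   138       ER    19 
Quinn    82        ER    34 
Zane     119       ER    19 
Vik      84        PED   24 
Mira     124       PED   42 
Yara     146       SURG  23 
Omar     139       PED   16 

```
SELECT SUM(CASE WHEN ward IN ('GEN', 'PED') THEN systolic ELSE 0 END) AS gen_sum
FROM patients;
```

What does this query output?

patient=Bob: ✓ → 112
patient=Priya: ✗
patient=Farah: ✗
patient=Gus: ✗
patient=Diego: ✓ → 153
patient=Rosa: ✗
patient=Sven: ✗
patient=Carmen: ✗
patient=Quinn: ✗
patient=Zane: ✗
patient=Vik: ✓ → 84
patient=Mira: ✓ → 124
patient=Yara: ✗
patient=Omar: ✓ → 139
gen_sum = 112 + 153 + 84 + 124 + 139 = 612

612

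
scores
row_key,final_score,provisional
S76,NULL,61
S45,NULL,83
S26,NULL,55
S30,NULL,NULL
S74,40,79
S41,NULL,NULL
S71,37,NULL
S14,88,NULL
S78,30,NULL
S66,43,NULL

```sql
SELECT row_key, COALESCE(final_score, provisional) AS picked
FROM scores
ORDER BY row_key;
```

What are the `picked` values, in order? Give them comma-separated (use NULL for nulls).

row_key=S14: final_score=88 → 88
row_key=S26: final_score=NULL, provisional=55 → 55
row_key=S30: final_score=NULL, provisional=NULL (all NULL) → NULL
row_key=S41: final_score=NULL, provisional=NULL (all NULL) → NULL
row_key=S45: final_score=NULL, provisional=83 → 83
row_key=S66: final_score=43 → 43
row_key=S71: final_score=37 → 37
row_key=S74: final_score=40 → 40
row_key=S76: final_score=NULL, provisional=61 → 61
row_key=S78: final_score=30 → 30

88, 55, NULL, NULL, 83, 43, 37, 40, 61, 30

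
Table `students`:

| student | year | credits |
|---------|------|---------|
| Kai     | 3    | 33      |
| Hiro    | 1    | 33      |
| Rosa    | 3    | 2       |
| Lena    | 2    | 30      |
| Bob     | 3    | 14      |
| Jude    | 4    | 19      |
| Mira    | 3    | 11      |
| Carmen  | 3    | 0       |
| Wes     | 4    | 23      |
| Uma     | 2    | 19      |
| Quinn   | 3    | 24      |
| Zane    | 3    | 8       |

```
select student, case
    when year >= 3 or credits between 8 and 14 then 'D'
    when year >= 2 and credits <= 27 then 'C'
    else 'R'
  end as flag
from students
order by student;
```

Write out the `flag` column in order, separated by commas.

D, D, R, D, D, R, D, D, D, C, D, D

student=Bob: year >= 3 or credits between 8 and 14 → D
student=Carmen: year >= 3 or credits between 8 and 14 → D
student=Hiro: ELSE → R
student=Jude: year >= 3 or credits between 8 and 14 → D
student=Kai: year >= 3 or credits between 8 and 14 → D
student=Lena: ELSE → R
student=Mira: year >= 3 or credits between 8 and 14 → D
student=Quinn: year >= 3 or credits between 8 and 14 → D
student=Rosa: year >= 3 or credits between 8 and 14 → D
student=Uma: year >= 2 and credits <= 27 → C
student=Wes: year >= 3 or credits between 8 and 14 → D
student=Zane: year >= 3 or credits between 8 and 14 → D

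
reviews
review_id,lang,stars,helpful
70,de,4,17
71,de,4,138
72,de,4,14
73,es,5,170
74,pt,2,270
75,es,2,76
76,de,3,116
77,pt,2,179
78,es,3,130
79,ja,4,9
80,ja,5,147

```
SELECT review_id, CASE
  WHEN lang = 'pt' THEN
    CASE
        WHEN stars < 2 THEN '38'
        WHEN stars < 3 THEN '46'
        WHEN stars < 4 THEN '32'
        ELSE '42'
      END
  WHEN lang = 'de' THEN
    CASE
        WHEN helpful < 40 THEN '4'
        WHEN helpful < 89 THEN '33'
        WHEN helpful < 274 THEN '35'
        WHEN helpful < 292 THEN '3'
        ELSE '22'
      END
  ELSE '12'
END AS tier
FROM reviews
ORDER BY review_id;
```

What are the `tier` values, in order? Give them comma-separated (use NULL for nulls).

review_id=70: lang='de' → inner[helpful < 40] → 4
review_id=71: lang='de' → inner[helpful < 274] → 35
review_id=72: lang='de' → inner[helpful < 40] → 4
review_id=73: lang='es' → outer ELSE → 12
review_id=74: lang='pt' → inner[stars < 3] → 46
review_id=75: lang='es' → outer ELSE → 12
review_id=76: lang='de' → inner[helpful < 274] → 35
review_id=77: lang='pt' → inner[stars < 3] → 46
review_id=78: lang='es' → outer ELSE → 12
review_id=79: lang='ja' → outer ELSE → 12
review_id=80: lang='ja' → outer ELSE → 12

4, 35, 4, 12, 46, 12, 35, 46, 12, 12, 12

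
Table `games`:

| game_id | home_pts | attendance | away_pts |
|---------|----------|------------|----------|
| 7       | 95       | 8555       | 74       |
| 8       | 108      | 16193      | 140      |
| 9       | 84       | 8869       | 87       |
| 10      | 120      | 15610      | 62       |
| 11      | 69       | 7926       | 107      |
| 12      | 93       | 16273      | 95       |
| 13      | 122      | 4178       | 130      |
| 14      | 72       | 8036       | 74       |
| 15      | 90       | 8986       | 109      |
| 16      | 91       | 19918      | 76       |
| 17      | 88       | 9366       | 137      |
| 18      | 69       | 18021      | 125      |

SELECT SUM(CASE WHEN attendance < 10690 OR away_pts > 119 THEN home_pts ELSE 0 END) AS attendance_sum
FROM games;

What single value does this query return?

797

game_id=7: ✓ → 95
game_id=8: ✓ → 108
game_id=9: ✓ → 84
game_id=10: ✗
game_id=11: ✓ → 69
game_id=12: ✗
game_id=13: ✓ → 122
game_id=14: ✓ → 72
game_id=15: ✓ → 90
game_id=16: ✗
game_id=17: ✓ → 88
game_id=18: ✓ → 69
attendance_sum = 95 + 108 + 84 + 69 + 122 + 72 + 90 + 88 + 69 = 797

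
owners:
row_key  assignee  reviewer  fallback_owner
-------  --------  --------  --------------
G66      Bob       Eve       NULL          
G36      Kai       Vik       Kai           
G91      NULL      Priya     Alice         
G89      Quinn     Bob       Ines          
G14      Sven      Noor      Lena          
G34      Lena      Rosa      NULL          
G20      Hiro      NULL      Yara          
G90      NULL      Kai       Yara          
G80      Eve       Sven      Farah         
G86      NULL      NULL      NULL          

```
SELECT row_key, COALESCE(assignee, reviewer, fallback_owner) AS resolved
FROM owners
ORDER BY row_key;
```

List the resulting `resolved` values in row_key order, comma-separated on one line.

row_key=G14: assignee=Sven → Sven
row_key=G20: assignee=Hiro → Hiro
row_key=G34: assignee=Lena → Lena
row_key=G36: assignee=Kai → Kai
row_key=G66: assignee=Bob → Bob
row_key=G80: assignee=Eve → Eve
row_key=G86: assignee=NULL, reviewer=NULL, fallback_owner=NULL (all NULL) → NULL
row_key=G89: assignee=Quinn → Quinn
row_key=G90: assignee=NULL, reviewer=Kai → Kai
row_key=G91: assignee=NULL, reviewer=Priya → Priya

Sven, Hiro, Lena, Kai, Bob, Eve, NULL, Quinn, Kai, Priya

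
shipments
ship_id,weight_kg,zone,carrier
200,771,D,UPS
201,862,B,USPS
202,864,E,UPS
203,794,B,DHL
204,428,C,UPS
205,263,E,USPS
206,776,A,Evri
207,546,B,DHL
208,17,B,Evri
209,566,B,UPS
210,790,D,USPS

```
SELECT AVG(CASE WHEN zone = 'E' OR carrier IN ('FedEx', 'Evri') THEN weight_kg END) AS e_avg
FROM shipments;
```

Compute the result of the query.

480

ship_id=200: ✗
ship_id=201: ✗
ship_id=202: ✓ → 864
ship_id=203: ✗
ship_id=204: ✗
ship_id=205: ✓ → 263
ship_id=206: ✓ → 776
ship_id=207: ✗
ship_id=208: ✓ → 17
ship_id=209: ✗
ship_id=210: ✗
e_avg = (864 + 263 + 776 + 17) / 4 = 480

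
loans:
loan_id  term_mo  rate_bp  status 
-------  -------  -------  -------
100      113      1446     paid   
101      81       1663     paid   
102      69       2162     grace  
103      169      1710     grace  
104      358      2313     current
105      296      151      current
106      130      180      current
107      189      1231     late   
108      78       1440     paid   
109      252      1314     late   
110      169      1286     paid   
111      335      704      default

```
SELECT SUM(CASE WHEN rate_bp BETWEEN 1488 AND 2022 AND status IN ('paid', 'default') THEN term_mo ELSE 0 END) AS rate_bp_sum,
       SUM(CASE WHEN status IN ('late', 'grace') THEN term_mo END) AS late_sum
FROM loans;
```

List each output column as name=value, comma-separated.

[rate_bp_sum: rate_bp BETWEEN 1488 AND 2022 AND status IN ('paid', 'default')]
loan_id=100: ✗
loan_id=101: ✓ → 81
loan_id=102: ✗
loan_id=103: ✗
loan_id=104: ✗
loan_id=105: ✗
loan_id=106: ✗
loan_id=107: ✗
loan_id=108: ✗
loan_id=109: ✗
loan_id=110: ✗
loan_id=111: ✗
rate_bp_sum = 81
—
[late_sum: status IN ('late', 'grace')]
loan_id=100: ✗
loan_id=101: ✗
loan_id=102: ✓ → 69
loan_id=103: ✓ → 169
loan_id=104: ✗
loan_id=105: ✗
loan_id=106: ✗
loan_id=107: ✓ → 189
loan_id=108: ✗
loan_id=109: ✓ → 252
loan_id=110: ✗
loan_id=111: ✗
late_sum = 69 + 169 + 189 + 252 = 679

rate_bp_sum=81, late_sum=679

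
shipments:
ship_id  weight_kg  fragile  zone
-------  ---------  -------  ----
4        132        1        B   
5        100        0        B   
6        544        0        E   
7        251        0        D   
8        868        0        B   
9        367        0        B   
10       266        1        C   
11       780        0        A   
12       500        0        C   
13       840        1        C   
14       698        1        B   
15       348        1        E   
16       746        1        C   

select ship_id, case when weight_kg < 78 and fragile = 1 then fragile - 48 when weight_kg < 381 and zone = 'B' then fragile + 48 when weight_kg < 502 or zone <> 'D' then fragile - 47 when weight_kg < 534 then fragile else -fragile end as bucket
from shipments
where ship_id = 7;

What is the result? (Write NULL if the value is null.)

ship_id = 7: weight_kg=251, fragile=0, zone=D.
weight_kg < 78 and fragile = 1 → false
weight_kg < 381 and zone = 'B' → false
weight_kg < 502 or zone <> 'D' → true → -47

-47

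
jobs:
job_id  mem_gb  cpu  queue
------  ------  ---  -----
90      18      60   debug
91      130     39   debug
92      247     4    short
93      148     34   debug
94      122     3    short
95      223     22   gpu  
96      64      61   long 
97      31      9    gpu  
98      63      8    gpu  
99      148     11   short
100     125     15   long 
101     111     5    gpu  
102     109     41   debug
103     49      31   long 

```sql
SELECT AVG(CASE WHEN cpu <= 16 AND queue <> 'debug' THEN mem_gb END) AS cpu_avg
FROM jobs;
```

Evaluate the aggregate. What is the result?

job_id=90: ✗
job_id=91: ✗
job_id=92: ✓ → 247
job_id=93: ✗
job_id=94: ✓ → 122
job_id=95: ✗
job_id=96: ✗
job_id=97: ✓ → 31
job_id=98: ✓ → 63
job_id=99: ✓ → 148
job_id=100: ✓ → 125
job_id=101: ✓ → 111
job_id=102: ✗
job_id=103: ✗
cpu_avg = (247 + 122 + 31 + 63 + 148 + 125 + 111) / 7 = 121

121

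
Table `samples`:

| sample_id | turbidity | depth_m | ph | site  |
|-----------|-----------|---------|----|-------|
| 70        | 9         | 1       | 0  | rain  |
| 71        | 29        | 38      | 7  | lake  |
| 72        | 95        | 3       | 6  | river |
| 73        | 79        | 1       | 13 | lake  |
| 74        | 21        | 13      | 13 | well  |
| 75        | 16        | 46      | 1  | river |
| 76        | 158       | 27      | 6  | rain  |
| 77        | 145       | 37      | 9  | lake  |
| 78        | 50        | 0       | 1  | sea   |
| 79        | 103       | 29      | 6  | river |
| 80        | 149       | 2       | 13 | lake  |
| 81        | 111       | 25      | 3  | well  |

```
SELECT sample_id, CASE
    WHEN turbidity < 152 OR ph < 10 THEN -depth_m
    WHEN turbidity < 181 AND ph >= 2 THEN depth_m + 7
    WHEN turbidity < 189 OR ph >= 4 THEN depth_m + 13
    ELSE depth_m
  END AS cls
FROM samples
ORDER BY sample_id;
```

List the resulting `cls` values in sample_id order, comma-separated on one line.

-1, -38, -3, -1, -13, -46, -27, -37, 0, -29, -2, -25

sample_id=70: turbidity < 152 OR ph < 10 → -1
sample_id=71: turbidity < 152 OR ph < 10 → -38
sample_id=72: turbidity < 152 OR ph < 10 → -3
sample_id=73: turbidity < 152 OR ph < 10 → -1
sample_id=74: turbidity < 152 OR ph < 10 → -13
sample_id=75: turbidity < 152 OR ph < 10 → -46
sample_id=76: turbidity < 152 OR ph < 10 → -27
sample_id=77: turbidity < 152 OR ph < 10 → -37
sample_id=78: turbidity < 152 OR ph < 10 → 0
sample_id=79: turbidity < 152 OR ph < 10 → -29
sample_id=80: turbidity < 152 OR ph < 10 → -2
sample_id=81: turbidity < 152 OR ph < 10 → -25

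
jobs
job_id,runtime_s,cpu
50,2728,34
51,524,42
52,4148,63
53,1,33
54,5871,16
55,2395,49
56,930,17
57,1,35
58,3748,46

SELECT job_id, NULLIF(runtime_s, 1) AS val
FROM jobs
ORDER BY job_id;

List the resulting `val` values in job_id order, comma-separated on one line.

job_id=50: runtime_s=2728 vs 1: differ → 2728
job_id=51: runtime_s=524 vs 1: differ → 524
job_id=52: runtime_s=4148 vs 1: differ → 4148
job_id=53: runtime_s=1 vs 1: equal → NULL
job_id=54: runtime_s=5871 vs 1: differ → 5871
job_id=55: runtime_s=2395 vs 1: differ → 2395
job_id=56: runtime_s=930 vs 1: differ → 930
job_id=57: runtime_s=1 vs 1: equal → NULL
job_id=58: runtime_s=3748 vs 1: differ → 3748

2728, 524, 4148, NULL, 5871, 2395, 930, NULL, 3748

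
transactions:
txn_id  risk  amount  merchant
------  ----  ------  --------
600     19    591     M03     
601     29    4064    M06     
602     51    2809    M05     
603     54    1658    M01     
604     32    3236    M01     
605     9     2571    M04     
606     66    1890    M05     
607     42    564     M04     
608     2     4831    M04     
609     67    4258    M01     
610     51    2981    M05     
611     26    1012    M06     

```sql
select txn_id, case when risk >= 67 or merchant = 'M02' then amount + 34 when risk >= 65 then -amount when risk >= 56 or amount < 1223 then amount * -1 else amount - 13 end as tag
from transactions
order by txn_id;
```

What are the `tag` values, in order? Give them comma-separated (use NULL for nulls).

-591, 4051, 2796, 1645, 3223, 2558, -1890, -564, 4818, 4292, 2968, -1012

txn_id=600: risk >= 56 or amount < 1223 → -591
txn_id=601: ELSE → 4051
txn_id=602: ELSE → 2796
txn_id=603: ELSE → 1645
txn_id=604: ELSE → 3223
txn_id=605: ELSE → 2558
txn_id=606: risk >= 65 → -1890
txn_id=607: risk >= 56 or amount < 1223 → -564
txn_id=608: ELSE → 4818
txn_id=609: risk >= 67 or merchant = 'M02' → 4292
txn_id=610: ELSE → 2968
txn_id=611: risk >= 56 or amount < 1223 → -1012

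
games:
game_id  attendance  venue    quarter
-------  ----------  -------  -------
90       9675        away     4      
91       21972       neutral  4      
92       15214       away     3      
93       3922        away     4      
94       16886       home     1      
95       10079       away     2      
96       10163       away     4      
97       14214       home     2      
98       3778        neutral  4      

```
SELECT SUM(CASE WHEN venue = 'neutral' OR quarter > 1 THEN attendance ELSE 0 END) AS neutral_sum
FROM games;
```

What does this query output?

89017

game_id=90: ✓ → 9675
game_id=91: ✓ → 21972
game_id=92: ✓ → 15214
game_id=93: ✓ → 3922
game_id=94: ✗
game_id=95: ✓ → 10079
game_id=96: ✓ → 10163
game_id=97: ✓ → 14214
game_id=98: ✓ → 3778
neutral_sum = 9675 + 21972 + 15214 + 3922 + 10079 + 10163 + 14214 + 3778 = 89017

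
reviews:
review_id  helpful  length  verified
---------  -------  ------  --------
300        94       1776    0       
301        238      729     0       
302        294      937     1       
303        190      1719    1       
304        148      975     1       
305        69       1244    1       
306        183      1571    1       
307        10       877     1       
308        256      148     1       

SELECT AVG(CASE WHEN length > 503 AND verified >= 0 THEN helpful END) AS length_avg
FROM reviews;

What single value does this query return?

153.25

review_id=300: ✓ → 94
review_id=301: ✓ → 238
review_id=302: ✓ → 294
review_id=303: ✓ → 190
review_id=304: ✓ → 148
review_id=305: ✓ → 69
review_id=306: ✓ → 183
review_id=307: ✓ → 10
review_id=308: ✗
length_avg = (94 + 238 + 294 + 190 + 148 + 69 + 183 + 10) / 8 = 153.25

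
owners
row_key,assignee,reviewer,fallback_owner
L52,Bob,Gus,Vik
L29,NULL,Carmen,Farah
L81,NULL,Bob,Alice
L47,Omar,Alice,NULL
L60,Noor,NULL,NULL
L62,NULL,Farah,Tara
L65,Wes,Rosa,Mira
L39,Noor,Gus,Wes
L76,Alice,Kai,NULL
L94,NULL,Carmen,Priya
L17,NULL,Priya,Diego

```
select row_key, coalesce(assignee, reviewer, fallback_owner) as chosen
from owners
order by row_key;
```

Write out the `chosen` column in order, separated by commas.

Priya, Carmen, Noor, Omar, Bob, Noor, Farah, Wes, Alice, Bob, Carmen

row_key=L17: assignee=NULL, reviewer=Priya → Priya
row_key=L29: assignee=NULL, reviewer=Carmen → Carmen
row_key=L39: assignee=Noor → Noor
row_key=L47: assignee=Omar → Omar
row_key=L52: assignee=Bob → Bob
row_key=L60: assignee=Noor → Noor
row_key=L62: assignee=NULL, reviewer=Farah → Farah
row_key=L65: assignee=Wes → Wes
row_key=L76: assignee=Alice → Alice
row_key=L81: assignee=NULL, reviewer=Bob → Bob
row_key=L94: assignee=NULL, reviewer=Carmen → Carmen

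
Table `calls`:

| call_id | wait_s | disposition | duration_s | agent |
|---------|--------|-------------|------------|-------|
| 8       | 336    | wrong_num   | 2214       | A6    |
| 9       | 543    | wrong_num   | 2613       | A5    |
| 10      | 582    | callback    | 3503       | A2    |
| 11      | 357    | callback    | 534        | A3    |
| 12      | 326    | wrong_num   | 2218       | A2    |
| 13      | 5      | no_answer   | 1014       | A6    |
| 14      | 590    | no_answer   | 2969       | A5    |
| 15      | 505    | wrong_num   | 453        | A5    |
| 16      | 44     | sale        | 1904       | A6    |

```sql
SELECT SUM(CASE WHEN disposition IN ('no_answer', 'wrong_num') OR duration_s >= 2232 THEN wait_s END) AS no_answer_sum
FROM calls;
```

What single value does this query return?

2887

call_id=8: ✓ → 336
call_id=9: ✓ → 543
call_id=10: ✓ → 582
call_id=11: ✗
call_id=12: ✓ → 326
call_id=13: ✓ → 5
call_id=14: ✓ → 590
call_id=15: ✓ → 505
call_id=16: ✗
no_answer_sum = 336 + 543 + 582 + 326 + 5 + 590 + 505 = 2887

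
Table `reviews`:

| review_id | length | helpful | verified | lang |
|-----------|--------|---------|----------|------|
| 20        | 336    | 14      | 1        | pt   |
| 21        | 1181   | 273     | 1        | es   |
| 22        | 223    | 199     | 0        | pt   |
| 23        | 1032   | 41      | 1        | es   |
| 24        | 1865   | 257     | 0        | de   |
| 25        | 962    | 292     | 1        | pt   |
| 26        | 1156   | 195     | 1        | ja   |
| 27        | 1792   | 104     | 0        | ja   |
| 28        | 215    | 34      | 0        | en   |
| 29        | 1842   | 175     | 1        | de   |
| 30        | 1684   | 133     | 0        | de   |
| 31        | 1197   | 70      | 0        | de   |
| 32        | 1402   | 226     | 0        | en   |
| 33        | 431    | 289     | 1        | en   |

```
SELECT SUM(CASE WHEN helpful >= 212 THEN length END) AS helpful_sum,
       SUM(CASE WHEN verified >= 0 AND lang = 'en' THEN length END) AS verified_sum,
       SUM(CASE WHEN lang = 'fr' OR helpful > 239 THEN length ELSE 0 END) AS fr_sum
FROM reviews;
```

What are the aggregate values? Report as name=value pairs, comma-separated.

[helpful_sum: helpful >= 212]
review_id=20: ✗
review_id=21: ✓ → 1181
review_id=22: ✗
review_id=23: ✗
review_id=24: ✓ → 1865
review_id=25: ✓ → 962
review_id=26: ✗
review_id=27: ✗
review_id=28: ✗
review_id=29: ✗
review_id=30: ✗
review_id=31: ✗
review_id=32: ✓ → 1402
review_id=33: ✓ → 431
helpful_sum = 1181 + 1865 + 962 + 1402 + 431 = 5841
—
[verified_sum: verified >= 0 AND lang = 'en']
review_id=20: ✗
review_id=21: ✗
review_id=22: ✗
review_id=23: ✗
review_id=24: ✗
review_id=25: ✗
review_id=26: ✗
review_id=27: ✗
review_id=28: ✓ → 215
review_id=29: ✗
review_id=30: ✗
review_id=31: ✗
review_id=32: ✓ → 1402
review_id=33: ✓ → 431
verified_sum = 215 + 1402 + 431 = 2048
—
[fr_sum: lang = 'fr' OR helpful > 239]
review_id=20: ✗
review_id=21: ✓ → 1181
review_id=22: ✗
review_id=23: ✗
review_id=24: ✓ → 1865
review_id=25: ✓ → 962
review_id=26: ✗
review_id=27: ✗
review_id=28: ✗
review_id=29: ✗
review_id=30: ✗
review_id=31: ✗
review_id=32: ✗
review_id=33: ✓ → 431
fr_sum = 1181 + 1865 + 962 + 431 = 4439

helpful_sum=5841, verified_sum=2048, fr_sum=4439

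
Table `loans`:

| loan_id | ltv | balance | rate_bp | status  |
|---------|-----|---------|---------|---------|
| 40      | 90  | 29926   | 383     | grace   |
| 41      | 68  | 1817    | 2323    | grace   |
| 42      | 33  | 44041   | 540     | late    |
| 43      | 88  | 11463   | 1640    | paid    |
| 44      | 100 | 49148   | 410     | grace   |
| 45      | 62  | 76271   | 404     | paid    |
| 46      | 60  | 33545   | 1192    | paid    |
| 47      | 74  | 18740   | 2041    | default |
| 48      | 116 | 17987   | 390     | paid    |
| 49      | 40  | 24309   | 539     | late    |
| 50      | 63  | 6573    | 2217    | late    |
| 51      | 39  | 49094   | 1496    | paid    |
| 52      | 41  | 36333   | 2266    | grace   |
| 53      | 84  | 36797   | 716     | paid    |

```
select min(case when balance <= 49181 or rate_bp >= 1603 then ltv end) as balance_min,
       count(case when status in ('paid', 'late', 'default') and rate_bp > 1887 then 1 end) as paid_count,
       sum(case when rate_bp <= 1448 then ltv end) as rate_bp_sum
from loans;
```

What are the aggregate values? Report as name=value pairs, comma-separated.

balance_min=33, paid_count=2, rate_bp_sum=585

[balance_min: balance <= 49181 or rate_bp >= 1603]
loan_id=40: ✓ → 90
loan_id=41: ✓ → 68
loan_id=42: ✓ → 33
loan_id=43: ✓ → 88
loan_id=44: ✓ → 100
loan_id=45: ✗
loan_id=46: ✓ → 60
loan_id=47: ✓ → 74
loan_id=48: ✓ → 116
loan_id=49: ✓ → 40
loan_id=50: ✓ → 63
loan_id=51: ✓ → 39
loan_id=52: ✓ → 41
loan_id=53: ✓ → 84
balance_min = MIN(90, 68, 33, 88, 100, 60, 74, 116, 40, 63, 39, 41, 84) = 33
—
[paid_count: status in ('paid', 'late', 'default') and rate_bp > 1887]
loan_id=40: ✗
loan_id=41: ✗
loan_id=42: ✗
loan_id=43: ✗
loan_id=44: ✗
loan_id=45: ✗
loan_id=46: ✗
loan_id=47: ✓ → 1
loan_id=48: ✗
loan_id=49: ✗
loan_id=50: ✓ → 1
loan_id=51: ✗
loan_id=52: ✗
loan_id=53: ✗
paid_count = COUNT(1, 1) = 2
—
[rate_bp_sum: rate_bp <= 1448]
loan_id=40: ✓ → 90
loan_id=41: ✗
loan_id=42: ✓ → 33
loan_id=43: ✗
loan_id=44: ✓ → 100
loan_id=45: ✓ → 62
loan_id=46: ✓ → 60
loan_id=47: ✗
loan_id=48: ✓ → 116
loan_id=49: ✓ → 40
loan_id=50: ✗
loan_id=51: ✗
loan_id=52: ✗
loan_id=53: ✓ → 84
rate_bp_sum = 90 + 33 + 100 + 62 + 60 + 116 + 40 + 84 = 585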